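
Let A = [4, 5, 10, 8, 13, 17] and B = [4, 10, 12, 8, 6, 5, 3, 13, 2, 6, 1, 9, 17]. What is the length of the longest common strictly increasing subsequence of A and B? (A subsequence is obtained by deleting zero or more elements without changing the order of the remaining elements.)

4

For each value that appears in both, track the longest common increasing run ending there.
The best achievable length is 4; one witness is 4, 10, 13, 17 (A-positions 1,3,5,6, B-positions 1,2,8,13).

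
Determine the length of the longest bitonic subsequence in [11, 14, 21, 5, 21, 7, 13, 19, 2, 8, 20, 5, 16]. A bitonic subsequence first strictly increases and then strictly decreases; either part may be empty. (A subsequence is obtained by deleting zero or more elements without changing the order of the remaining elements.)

6

Let inc[i] be the LIS ending at i and dec[i] the longest strictly decreasing subsequence starting at i. inc = [1, 2, 3, 1, 3, 2, 3, 4, 1, 3, 5, 2, 4], dec = [3, 4, 4, 2, 4, 2, 3, 3, 1, 2, 2, 1, 1].
max_i inc[i]+dec[i]−1 = 6, with one witness 11, 14, 21, 19, 8, 5.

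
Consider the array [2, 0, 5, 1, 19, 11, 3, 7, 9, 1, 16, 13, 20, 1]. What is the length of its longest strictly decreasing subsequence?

4

One longest decreasing subsequence is 19, 11, 3, 1 (positions 5,6,7,10), of length 4; no longer one exists.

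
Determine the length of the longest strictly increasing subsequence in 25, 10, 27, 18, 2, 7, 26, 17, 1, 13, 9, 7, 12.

4

One longest increasing subsequence is 2, 7, 9, 12 (positions 5,6,11,13), of length 4; no longer one exists.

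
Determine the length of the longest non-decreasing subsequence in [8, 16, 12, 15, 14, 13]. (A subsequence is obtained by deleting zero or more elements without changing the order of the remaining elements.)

3

Scanning left to right, the best length ending at each element is: 8→1, 16→2, 12→2, 15→3, 14→3, 13→3.
So the longest non-decreasing subsequence has length 3, e.g. 8, 12, 15.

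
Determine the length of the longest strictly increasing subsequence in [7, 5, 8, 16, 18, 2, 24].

5

One longest increasing subsequence is 7, 8, 16, 18, 24 (positions 1,3,4,5,7), of length 5; no longer one exists.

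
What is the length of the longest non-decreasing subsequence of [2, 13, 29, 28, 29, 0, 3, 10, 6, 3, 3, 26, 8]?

One longest non-decreasing subsequence is 2, 3, 3, 3, 26 (positions 1,7,10,11,12), of length 5; no longer one exists.

5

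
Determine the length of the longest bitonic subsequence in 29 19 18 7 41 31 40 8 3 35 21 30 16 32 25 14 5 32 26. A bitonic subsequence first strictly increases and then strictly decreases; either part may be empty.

Let inc[i] be the LIS ending at i and dec[i] the longest strictly decreasing subsequence starting at i. inc = [1, 1, 1, 1, 2, 2, 3, 2, 1, 3, 3, 4, 3, 5, 4, 3, 2, 5, 5], dec = [6, 5, 4, 2, 7, 5, 6, 2, 1, 5, 4, 4, 3, 4, 3, 2, 1, 2, 1].
max_i inc[i]+dec[i]−1 = 8, with one witness 29, 41, 40, 35, 32, 25, 14, 5.

8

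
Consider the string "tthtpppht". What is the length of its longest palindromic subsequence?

7

One longest palindromic subsequence is thpppht (positions 1,3,5,6,7,8,9); it reads the same forward and backward, and the interval DP gives dp[1][9] = 7.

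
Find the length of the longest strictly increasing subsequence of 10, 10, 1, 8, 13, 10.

Scanning left to right, the best length ending at each element is: 10→1, 10→1, 1→1, 8→2, 13→3, 10→3.
So the longest increasing subsequence has length 3, e.g. 1, 8, 13.

3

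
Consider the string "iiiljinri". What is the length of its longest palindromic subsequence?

One longest palindromic subsequence is iijii (positions 1,3,5,6,9); it reads the same forward and backward, and the interval DP gives dp[1][9] = 5.

5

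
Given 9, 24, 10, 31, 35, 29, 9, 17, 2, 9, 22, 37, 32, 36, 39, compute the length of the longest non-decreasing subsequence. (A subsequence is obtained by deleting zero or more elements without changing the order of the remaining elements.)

One longest non-decreasing subsequence is 9, 10, 17, 22, 32, 36, 39 (positions 1,3,8,11,13,14,15), of length 7; no longer one exists.

7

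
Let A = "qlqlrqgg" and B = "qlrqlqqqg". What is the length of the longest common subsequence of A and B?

6

A longest common subsequence is qlqlqg (length 6); the LCS DP confirms no longer common subsequence exists.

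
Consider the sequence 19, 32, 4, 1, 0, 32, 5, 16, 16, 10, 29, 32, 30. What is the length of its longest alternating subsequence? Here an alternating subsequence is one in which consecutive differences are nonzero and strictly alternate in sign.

9

A longest alternating subsequence is 19, 32, 4, 32, 5, 16, 10, 32, 30 (positions 1,2,3,6,7,8,10,12,13); its 8 consecutive differences strictly alternate in sign, and length 9 is optimal.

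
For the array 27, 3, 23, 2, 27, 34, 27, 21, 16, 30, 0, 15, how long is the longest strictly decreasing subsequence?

One longest decreasing subsequence is 27, 23, 21, 16, 0 (positions 1,3,8,9,11), of length 5; no longer one exists.

5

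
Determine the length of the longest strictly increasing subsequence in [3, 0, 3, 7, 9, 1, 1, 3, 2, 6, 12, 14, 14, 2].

6

Scanning left to right, the best length ending at each element is: 3→1, 0→1, 3→2, 7→3, 9→4, 1→2, 1→2, 3→3, 2→3, 6→4, 12→5, 14→6, 14→6, 2→3.
So the longest increasing subsequence has length 6, e.g. 0, 3, 7, 9, 12, 14.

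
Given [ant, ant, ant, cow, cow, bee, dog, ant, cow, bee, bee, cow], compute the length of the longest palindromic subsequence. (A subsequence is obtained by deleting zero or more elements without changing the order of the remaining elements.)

One longest palindromic subsequence is cow bee bee bee cow (positions 4,6,10,11,12); it reads the same forward and backward, and the interval DP gives dp[1][12] = 5.

5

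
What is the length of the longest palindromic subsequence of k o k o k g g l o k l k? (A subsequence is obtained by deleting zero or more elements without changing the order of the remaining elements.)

8

One longest palindromic subsequence is kkoggokk (positions 1,3,4,6,7,9,10,12); it reads the same forward and backward, and the interval DP gives dp[1][12] = 8.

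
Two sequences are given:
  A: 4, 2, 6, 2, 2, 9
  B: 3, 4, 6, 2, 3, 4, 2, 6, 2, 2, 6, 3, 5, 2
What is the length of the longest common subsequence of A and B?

5

A longest common subsequence is 4, 2, 6, 2, 2 (length 5); the LCS DP confirms no longer common subsequence exists.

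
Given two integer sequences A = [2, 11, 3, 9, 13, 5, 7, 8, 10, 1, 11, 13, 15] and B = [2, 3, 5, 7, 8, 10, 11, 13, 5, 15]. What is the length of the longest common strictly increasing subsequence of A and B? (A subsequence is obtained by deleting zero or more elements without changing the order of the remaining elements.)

For each value that appears in both, track the longest common increasing run ending there.
The best achievable length is 9; one witness is 2, 3, 5, 7, 8, 10, 11, 13, 15 (A-positions 1,3,6,7,8,9,11,12,13, B-positions 1,2,3,4,5,6,7,8,10).

9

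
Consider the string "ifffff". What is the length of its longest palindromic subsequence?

Using dp[i][j] = 2 + dp[i+1][j−1] if the ends match, else max(dp[i+1][j], dp[i][j−1]):
dp[1][6] = 5. A witness is fffff at positions 2,3,4,5,6.

5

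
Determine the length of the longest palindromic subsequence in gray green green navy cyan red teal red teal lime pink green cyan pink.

One longest palindromic subsequence is cyan teal red teal cyan (positions 5,7,8,9,13); it reads the same forward and backward, and the interval DP gives dp[1][14] = 5.

5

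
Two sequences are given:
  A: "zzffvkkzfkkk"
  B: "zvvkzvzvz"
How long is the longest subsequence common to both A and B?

Backtracking the LCS table gives one alignment: z (A1,B5) → z (A2,B7) → v (A5,B8) → z (A8,B9).
So the longest common subsequence has length 4.

4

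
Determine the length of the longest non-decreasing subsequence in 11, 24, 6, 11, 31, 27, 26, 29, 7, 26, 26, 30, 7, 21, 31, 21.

7

Let dp[i] be the longest non-decreasing subsequence ending at position i. Then dp = [1, 2, 1, 2, 3, 3, 3, 4, 2, 4, 5, 6, 3, 4, 7, 5].
The maximum is 7; one witness is 11, 24, 26, 26, 26, 30, 31 at positions 1,2,7,10,11,12,15.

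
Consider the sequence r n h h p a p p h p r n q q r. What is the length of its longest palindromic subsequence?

9

One longest palindromic subsequence is rnhppphnr (positions 1,2,4,5,7,8,9,12,15); it reads the same forward and backward, and the interval DP gives dp[1][15] = 9.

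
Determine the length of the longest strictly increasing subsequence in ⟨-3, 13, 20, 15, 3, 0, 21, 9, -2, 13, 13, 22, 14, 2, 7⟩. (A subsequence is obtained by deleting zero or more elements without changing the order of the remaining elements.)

Let dp[i] be the longest increasing subsequence ending at position i. Then dp = [1, 2, 3, 3, 2, 2, 4, 3, 2, 4, 4, 5, 5, 3, 4].
The maximum is 5; one witness is -3, 13, 20, 21, 22 at positions 1,2,3,7,12.

5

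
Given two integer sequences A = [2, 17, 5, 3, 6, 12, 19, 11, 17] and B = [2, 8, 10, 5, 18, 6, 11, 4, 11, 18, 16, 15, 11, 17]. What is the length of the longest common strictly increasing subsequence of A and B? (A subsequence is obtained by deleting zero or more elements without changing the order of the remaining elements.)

For each value that appears in both, track the longest common increasing run ending there.
The best achievable length is 5; one witness is 2, 5, 6, 11, 17 (A-positions 1,3,5,8,9, B-positions 1,4,6,7,14).

5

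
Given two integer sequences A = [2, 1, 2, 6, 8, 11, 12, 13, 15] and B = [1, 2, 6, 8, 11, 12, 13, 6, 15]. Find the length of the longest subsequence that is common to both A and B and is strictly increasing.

A longest common strictly increasing subsequence is 1, 2, 6, 8, 11, 12, 13, 15 (length 8); it appears in order in both A and B, and no longer such subsequence exists.

8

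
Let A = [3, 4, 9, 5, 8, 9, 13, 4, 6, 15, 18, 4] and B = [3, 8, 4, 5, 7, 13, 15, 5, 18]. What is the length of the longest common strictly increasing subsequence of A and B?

For each value that appears in both, track the longest common increasing run ending there.
The best achievable length is 6; one witness is 3, 4, 5, 13, 15, 18 (A-positions 1,2,4,7,10,11, B-positions 1,3,4,6,7,9).

6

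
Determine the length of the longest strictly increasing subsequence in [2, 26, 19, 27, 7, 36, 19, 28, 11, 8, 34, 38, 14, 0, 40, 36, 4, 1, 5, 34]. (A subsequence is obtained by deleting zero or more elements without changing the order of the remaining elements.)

7

Scanning left to right, the best length ending at each element is: 2→1, 26→2, 19→2, 27→3, 7→2, 36→4, 19→3, 28→4, 11→3, 8→3, 34→5, 38→6, 14→4, 0→1, 40→7, 36→6, 4→2, 1→2, 5→3, 34→5.
So the longest increasing subsequence has length 7, e.g. 2, 26, 27, 28, 34, 38, 40.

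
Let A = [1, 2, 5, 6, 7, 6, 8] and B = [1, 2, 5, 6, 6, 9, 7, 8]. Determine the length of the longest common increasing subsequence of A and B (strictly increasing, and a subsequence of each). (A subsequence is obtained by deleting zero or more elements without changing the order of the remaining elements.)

6

A longest common strictly increasing subsequence is 1, 2, 5, 6, 7, 8 (length 6); it appears in order in both A and B, and no longer such subsequence exists.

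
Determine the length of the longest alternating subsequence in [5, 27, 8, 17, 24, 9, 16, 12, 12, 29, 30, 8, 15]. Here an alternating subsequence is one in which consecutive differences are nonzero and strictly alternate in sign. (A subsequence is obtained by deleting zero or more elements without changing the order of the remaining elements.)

A longest alternating subsequence is 5, 27, 8, 17, 9, 16, 12, 29, 8, 15 (positions 1,2,3,4,6,7,8,10,12,13); its 9 consecutive differences strictly alternate in sign, and length 10 is optimal.

10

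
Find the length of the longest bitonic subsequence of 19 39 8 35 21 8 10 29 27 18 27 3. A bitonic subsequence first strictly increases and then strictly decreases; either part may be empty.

Let inc[i] be the LIS ending at i and dec[i] the longest strictly decreasing subsequence starting at i. inc = [1, 2, 1, 2, 2, 1, 2, 3, 3, 3, 4, 1], dec = [3, 6, 2, 5, 3, 2, 2, 4, 3, 2, 2, 1].
max_i inc[i]+dec[i]−1 = 7, with one witness 19, 39, 35, 29, 27, 18, 3.

7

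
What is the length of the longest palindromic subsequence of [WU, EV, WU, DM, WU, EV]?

5

One longest palindromic subsequence is EV WU DM WU EV (positions 2,3,4,5,6); it reads the same forward and backward, and the interval DP gives dp[1][6] = 5.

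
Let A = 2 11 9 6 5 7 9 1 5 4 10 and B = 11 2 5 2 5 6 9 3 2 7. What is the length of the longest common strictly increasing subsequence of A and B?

For each value that appears in both, track the longest common increasing run ending there.
The best achievable length is 3; one witness is 2, 5, 9 (A-positions 1,5,7, B-positions 2,3,7).

3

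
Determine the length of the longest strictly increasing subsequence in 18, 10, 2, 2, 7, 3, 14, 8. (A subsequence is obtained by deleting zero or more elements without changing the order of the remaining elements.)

Scanning left to right, the best length ending at each element is: 18→1, 10→1, 2→1, 2→1, 7→2, 3→2, 14→3, 8→3.
So the longest increasing subsequence has length 3, e.g. 2, 7, 14.

3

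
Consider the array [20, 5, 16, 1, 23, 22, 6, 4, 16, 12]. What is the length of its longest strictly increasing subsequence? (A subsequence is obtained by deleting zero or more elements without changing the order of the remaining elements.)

One longest increasing subsequence is 5, 16, 23 (positions 2,3,5), of length 3; no longer one exists.

3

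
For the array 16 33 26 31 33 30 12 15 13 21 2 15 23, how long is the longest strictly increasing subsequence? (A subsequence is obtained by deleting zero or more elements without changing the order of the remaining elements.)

Let dp[i] be the longest increasing subsequence ending at position i. Then dp = [1, 2, 2, 3, 4, 3, 1, 2, 2, 3, 1, 3, 4].
The maximum is 4; one witness is 16, 26, 31, 33 at positions 1,3,4,5.

4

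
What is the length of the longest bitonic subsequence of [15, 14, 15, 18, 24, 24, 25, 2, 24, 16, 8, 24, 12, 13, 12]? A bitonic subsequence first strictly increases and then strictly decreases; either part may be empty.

One longest bitonic subsequence is 14, 15, 18, 24, 25, 24, 16, 13, 12 (positions 2,3,4,5,7,9,10,14,15): it rises to 25 then falls. Length 9 is optimal.

9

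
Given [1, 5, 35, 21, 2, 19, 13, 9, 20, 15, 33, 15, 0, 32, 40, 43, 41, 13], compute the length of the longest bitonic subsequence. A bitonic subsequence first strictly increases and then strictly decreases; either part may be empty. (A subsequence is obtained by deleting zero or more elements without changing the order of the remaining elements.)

Let inc[i] be the LIS ending at i and dec[i] the longest strictly decreasing subsequence starting at i. inc = [1, 2, 3, 3, 2, 3, 3, 3, 4, 4, 5, 4, 1, 5, 6, 7, 7, 4], dec = [2, 3, 6, 5, 2, 4, 3, 2, 3, 2, 3, 2, 1, 2, 2, 3, 2, 1].
max_i inc[i]+dec[i]−1 = 9, with one witness 1, 5, 19, 20, 33, 40, 43, 41, 13.

9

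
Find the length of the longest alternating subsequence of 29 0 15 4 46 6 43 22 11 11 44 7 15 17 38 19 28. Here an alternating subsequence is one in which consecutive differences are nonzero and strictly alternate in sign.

13

A longest alternating subsequence is 29, 0, 15, 4, 46, 6, 43, 22, 44, 7, 38, 19, 28 (positions 1,2,3,4,5,6,7,8,11,12,15,16,17); its 12 consecutive differences strictly alternate in sign, and length 13 is optimal.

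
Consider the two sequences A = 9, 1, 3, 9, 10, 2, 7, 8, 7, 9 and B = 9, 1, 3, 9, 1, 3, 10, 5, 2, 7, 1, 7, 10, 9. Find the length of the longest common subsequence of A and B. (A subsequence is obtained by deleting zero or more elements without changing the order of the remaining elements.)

Backtracking the LCS table gives one alignment: 9 (A1,B1) → 1 (A2,B2) → 3 (A3,B3) → 9 (A4,B4) → 10 (A5,B7) → 2 (A6,B9) → 7 (A7,B10) → 7 (A9,B12) → 9 (A10,B14).
So the longest common subsequence has length 9.

9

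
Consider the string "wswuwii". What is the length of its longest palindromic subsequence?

3

One longest palindromic subsequence is wuw (positions 3,4,5); it reads the same forward and backward, and the interval DP gives dp[1][7] = 3.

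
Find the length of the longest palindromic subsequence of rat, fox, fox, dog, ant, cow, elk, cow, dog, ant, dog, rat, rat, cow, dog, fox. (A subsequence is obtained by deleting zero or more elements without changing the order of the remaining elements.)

Using dp[i][j] = 2 + dp[i+1][j−1] if the ends match, else max(dp[i+1][j], dp[i][j−1]):
dp[1][16] = 9. A witness is fox dog cow dog ant dog cow dog fox at positions 2,4,6,9,10,11,14,15,16.

9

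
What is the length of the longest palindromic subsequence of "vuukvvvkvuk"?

7

One longest palindromic subsequence is ukvvvku (positions 3,4,5,6,7,8,10); it reads the same forward and backward, and the interval DP gives dp[1][11] = 7.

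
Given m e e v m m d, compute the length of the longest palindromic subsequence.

One longest palindromic subsequence is meem (positions 1,2,3,6); it reads the same forward and backward, and the interval DP gives dp[1][7] = 4.

4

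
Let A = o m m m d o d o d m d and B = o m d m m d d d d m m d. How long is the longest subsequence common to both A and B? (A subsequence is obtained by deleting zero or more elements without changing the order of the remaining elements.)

9

Backtracking the LCS table gives one alignment: o (A1,B1) → m (A2,B2) → m (A3,B4) → m (A4,B5) → d (A5,B7) → d (A7,B8) → d (A9,B9) → m (A10,B11) → d (A11,B12).
So the longest common subsequence has length 9.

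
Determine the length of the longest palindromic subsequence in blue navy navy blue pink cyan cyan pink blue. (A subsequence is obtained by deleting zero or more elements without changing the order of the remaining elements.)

6

Using dp[i][j] = 2 + dp[i+1][j−1] if the ends match, else max(dp[i+1][j], dp[i][j−1]):
dp[1][9] = 6. A witness is blue pink cyan cyan pink blue at positions 1,5,6,7,8,9.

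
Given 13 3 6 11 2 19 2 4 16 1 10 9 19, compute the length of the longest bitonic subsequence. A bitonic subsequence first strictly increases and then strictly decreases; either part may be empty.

7

Let inc[i] be the LIS ending at i and dec[i] the longest strictly decreasing subsequence starting at i. inc = [1, 1, 2, 3, 1, 4, 1, 2, 4, 1, 3, 3, 5], dec = [4, 3, 3, 3, 2, 4, 2, 2, 3, 1, 2, 1, 1].
max_i inc[i]+dec[i]−1 = 7, with one witness 3, 6, 11, 19, 16, 10, 9.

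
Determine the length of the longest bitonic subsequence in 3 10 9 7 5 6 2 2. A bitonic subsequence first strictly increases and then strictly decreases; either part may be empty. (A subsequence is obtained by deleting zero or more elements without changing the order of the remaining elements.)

Let inc[i] be the LIS ending at i and dec[i] the longest strictly decreasing subsequence starting at i. inc = [1, 2, 2, 2, 2, 3, 1, 1], dec = [2, 5, 4, 3, 2, 2, 1, 1].
max_i inc[i]+dec[i]−1 = 6, with one witness 3, 10, 9, 7, 6, 2.

6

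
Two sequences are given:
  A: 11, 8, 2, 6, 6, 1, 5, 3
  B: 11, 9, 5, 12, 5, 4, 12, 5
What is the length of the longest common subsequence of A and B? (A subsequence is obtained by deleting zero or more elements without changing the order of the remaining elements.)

A longest common subsequence is 11, 5 (length 2); the LCS DP confirms no longer common subsequence exists.

2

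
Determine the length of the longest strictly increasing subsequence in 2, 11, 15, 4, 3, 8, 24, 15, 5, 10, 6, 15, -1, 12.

5

One longest increasing subsequence is 2, 4, 8, 10, 15 (positions 1,4,6,10,12), of length 5; no longer one exists.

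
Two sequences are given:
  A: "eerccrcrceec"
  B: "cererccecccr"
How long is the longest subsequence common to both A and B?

A longest common subsequence is eerccccc (length 8); the LCS DP confirms no longer common subsequence exists.

8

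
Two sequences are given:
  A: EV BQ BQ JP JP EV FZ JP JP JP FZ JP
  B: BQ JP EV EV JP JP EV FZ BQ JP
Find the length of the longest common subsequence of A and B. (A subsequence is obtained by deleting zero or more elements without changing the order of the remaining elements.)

Backtracking the LCS table gives one alignment: BQ (A3,B1) → JP (A4,B2) → EV (A6,B4) → JP (A8,B5) → JP (A9,B6) → FZ (A11,B8) → JP (A12,B10).
So the longest common subsequence has length 7.

7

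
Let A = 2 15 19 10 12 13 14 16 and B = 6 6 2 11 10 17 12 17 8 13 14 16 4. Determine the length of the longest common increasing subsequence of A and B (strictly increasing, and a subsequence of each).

For each value that appears in both, track the longest common increasing run ending there.
The best achievable length is 6; one witness is 2, 10, 12, 13, 14, 16 (A-positions 1,4,5,6,7,8, B-positions 3,5,7,10,11,12).

6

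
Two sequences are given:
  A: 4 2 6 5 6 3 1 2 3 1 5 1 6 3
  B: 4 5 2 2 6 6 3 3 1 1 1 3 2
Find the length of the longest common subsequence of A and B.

9

A longest common subsequence is 4, 2, 6, 6, 3, 1, 1, 1, 3 (length 9); the LCS DP confirms no longer common subsequence exists.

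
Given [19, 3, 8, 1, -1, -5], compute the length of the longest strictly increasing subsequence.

One longest increasing subsequence is 3, 8 (positions 2,3), of length 2; no longer one exists.

2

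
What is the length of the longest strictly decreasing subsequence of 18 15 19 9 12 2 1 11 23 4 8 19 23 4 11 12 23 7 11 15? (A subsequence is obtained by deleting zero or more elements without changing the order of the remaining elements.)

6

One longest decreasing subsequence is 18, 15, 12, 11, 8, 4 (positions 1,2,5,8,11,14), of length 6; no longer one exists.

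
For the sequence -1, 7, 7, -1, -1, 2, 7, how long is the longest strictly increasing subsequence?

3

One longest increasing subsequence is -1, 2, 7 (positions 1,6,7), of length 3; no longer one exists.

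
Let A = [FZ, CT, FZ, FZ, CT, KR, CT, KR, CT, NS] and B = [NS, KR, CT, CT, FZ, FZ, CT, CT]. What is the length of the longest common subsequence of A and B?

5

Backtracking the LCS table gives one alignment: CT (A2,B4) → FZ (A3,B5) → FZ (A4,B6) → CT (A7,B7) → CT (A9,B8).
So the longest common subsequence has length 5.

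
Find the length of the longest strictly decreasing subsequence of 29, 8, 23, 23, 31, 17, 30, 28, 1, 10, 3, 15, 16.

One longest decreasing subsequence is 29, 23, 17, 10, 3 (positions 1,3,6,10,11), of length 5; no longer one exists.

5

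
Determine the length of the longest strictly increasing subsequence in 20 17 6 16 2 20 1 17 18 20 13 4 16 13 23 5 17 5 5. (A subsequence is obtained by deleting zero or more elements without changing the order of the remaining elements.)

Let dp[i] be the longest increasing subsequence ending at position i. Then dp = [1, 1, 1, 2, 1, 3, 1, 3, 4, 5, 2, 2, 3, 3, 6, 3, 4, 3, 3].
The maximum is 6; one witness is 6, 16, 17, 18, 20, 23 at positions 3,4,8,9,10,15.

6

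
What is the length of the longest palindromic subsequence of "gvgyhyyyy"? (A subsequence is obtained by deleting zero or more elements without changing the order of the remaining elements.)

5

One longest palindromic subsequence is yyyyy (positions 4,6,7,8,9); it reads the same forward and backward, and the interval DP gives dp[1][9] = 5.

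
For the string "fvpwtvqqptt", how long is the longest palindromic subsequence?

4

One longest palindromic subsequence is tqqt (positions 5,7,8,11); it reads the same forward and backward, and the interval DP gives dp[1][11] = 4.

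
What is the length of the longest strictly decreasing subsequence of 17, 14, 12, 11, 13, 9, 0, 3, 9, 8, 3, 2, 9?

Let dp[i] be the longest decreasing subsequence ending at position i. Then dp = [1, 2, 3, 4, 3, 5, 6, 6, 5, 6, 7, 8, 5].
The maximum is 8; one witness is 17, 14, 12, 11, 9, 8, 3, 2 at positions 1,2,3,4,6,10,11,12.

8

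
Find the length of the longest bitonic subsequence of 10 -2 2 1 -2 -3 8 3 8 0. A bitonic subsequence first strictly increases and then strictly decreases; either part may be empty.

5

Let inc[i] be the LIS ending at i and dec[i] the longest strictly decreasing subsequence starting at i. inc = [1, 1, 2, 2, 1, 1, 3, 3, 4, 2], dec = [5, 2, 4, 3, 2, 1, 3, 2, 2, 1].
max_i inc[i]+dec[i]−1 = 5, with one witness 10, 2, 1, -2, -3.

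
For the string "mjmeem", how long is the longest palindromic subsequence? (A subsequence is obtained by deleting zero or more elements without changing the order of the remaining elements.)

One longest palindromic subsequence is meem (positions 1,4,5,6); it reads the same forward and backward, and the interval DP gives dp[1][6] = 4.

4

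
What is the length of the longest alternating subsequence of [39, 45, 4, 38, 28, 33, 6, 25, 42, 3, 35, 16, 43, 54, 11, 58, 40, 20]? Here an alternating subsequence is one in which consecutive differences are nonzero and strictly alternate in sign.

Track the best alternating length ending on an up-step vs a down-step at each position: up/down = 1/1, 2/1, 1/3, 4/3, 4/5, 6/5, 4/7, 8/7, 8/3, 1/9, 10/9, 10/11, 12/3, 12/1, 10/13, 14/1, 14/15, 14/15.
The maximum over both is 15; one such subsequence is 39, 45, 4, 38, 28, 33, 6, 25, 3, 35, 16, 43, 11, 58, 40.

15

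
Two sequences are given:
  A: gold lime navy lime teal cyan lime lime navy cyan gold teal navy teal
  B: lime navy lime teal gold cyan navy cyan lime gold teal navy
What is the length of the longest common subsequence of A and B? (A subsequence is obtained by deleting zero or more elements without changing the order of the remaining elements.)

10

Backtracking the LCS table gives one alignment: lime (A2,B1) → navy (A3,B2) → lime (A4,B3) → teal (A5,B4) → cyan (A6,B6) → navy (A9,B7) → cyan (A10,B8) → gold (A11,B10) → teal (A12,B11) → navy (A13,B12).
So the longest common subsequence has length 10.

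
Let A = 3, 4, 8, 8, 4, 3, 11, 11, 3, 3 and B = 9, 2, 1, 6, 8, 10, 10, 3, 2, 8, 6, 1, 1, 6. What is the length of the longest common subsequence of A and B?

2

A longest common subsequence is 3, 8 (length 2); the LCS DP confirms no longer common subsequence exists.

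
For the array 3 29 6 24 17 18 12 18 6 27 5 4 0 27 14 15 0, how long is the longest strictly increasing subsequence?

5

One longest increasing subsequence is 3, 6, 17, 18, 27 (positions 1,3,5,6,10), of length 5; no longer one exists.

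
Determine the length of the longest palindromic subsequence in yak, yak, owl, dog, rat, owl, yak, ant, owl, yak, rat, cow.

7

One longest palindromic subsequence is yak yak owl rat owl yak yak (positions 1,2,3,5,6,7,10); it reads the same forward and backward, and the interval DP gives dp[1][12] = 7.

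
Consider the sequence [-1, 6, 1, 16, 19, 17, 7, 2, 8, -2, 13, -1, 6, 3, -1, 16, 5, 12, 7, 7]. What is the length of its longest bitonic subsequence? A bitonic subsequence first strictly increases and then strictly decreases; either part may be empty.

9

Let inc[i] be the LIS ending at i and dec[i] the longest strictly decreasing subsequence starting at i. inc = [1, 2, 2, 3, 4, 4, 3, 3, 4, 1, 5, 2, 4, 4, 2, 6, 5, 6, 6, 6], dec = [2, 3, 2, 5, 6, 5, 4, 2, 4, 1, 4, 1, 3, 2, 1, 3, 1, 2, 1, 1].
max_i inc[i]+dec[i]−1 = 9, with one witness -1, 6, 16, 19, 17, 13, 6, 3, -1.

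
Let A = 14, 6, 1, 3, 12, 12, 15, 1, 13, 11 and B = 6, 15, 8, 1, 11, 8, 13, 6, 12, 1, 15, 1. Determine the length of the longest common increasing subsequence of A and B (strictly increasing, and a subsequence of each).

For each value that appears in both, track the longest common increasing run ending there.
The best achievable length is 3; one witness is 6, 12, 15 (A-positions 2,5,7, B-positions 1,9,11).

3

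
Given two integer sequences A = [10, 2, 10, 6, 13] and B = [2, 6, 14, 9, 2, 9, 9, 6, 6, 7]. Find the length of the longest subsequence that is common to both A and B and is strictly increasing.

For each value that appears in both, track the longest common increasing run ending there.
The best achievable length is 2; one witness is 2, 6 (A-positions 2,4, B-positions 1,2).

2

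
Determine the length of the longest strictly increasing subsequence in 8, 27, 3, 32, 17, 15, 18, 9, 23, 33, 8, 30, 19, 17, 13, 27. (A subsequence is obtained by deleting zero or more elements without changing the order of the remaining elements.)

5

One longest increasing subsequence is 8, 17, 18, 23, 33 (positions 1,5,7,9,10), of length 5; no longer one exists.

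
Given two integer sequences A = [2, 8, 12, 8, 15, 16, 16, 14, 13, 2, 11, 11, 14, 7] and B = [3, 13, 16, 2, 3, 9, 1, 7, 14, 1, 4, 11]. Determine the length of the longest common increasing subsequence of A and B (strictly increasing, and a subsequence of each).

For each value that appears in both, track the longest common increasing run ending there.
The best achievable length is 2; one witness is 2, 7 (A-positions 1,14, B-positions 4,8).

2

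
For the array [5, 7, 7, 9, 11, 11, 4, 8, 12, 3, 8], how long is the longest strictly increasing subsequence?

5

One longest increasing subsequence is 5, 7, 9, 11, 12 (positions 1,2,4,5,9), of length 5; no longer one exists.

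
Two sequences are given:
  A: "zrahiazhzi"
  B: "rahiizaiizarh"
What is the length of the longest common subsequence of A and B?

7

A longest common subsequence is rahiazh (length 7); the LCS DP confirms no longer common subsequence exists.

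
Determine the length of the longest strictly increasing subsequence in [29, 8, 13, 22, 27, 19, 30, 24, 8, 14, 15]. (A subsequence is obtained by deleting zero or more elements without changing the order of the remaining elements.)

One longest increasing subsequence is 8, 13, 22, 27, 30 (positions 2,3,4,5,7), of length 5; no longer one exists.

5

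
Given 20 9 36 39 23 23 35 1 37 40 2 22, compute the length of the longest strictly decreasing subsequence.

One longest decreasing subsequence is 20, 9, 1 (positions 1,2,8), of length 3; no longer one exists.

3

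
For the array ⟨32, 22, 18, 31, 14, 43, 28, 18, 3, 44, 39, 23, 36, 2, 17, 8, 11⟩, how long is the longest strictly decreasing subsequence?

Let dp[i] be the longest decreasing subsequence ending at position i. Then dp = [1, 2, 3, 2, 4, 1, 3, 4, 5, 1, 2, 4, 3, 6, 5, 6, 6].
The maximum is 6; one witness is 32, 22, 18, 14, 3, 2 at positions 1,2,3,5,9,14.

6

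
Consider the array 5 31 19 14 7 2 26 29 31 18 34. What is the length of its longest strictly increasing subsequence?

6

Scanning left to right, the best length ending at each element is: 5→1, 31→2, 19→2, 14→2, 7→2, 2→1, 26→3, 29→4, 31→5, 18→3, 34→6.
So the longest increasing subsequence has length 6, e.g. 5, 19, 26, 29, 31, 34.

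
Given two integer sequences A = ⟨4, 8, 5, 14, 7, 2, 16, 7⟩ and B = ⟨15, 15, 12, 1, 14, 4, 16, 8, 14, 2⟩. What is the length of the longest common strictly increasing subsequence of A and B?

For each value that appears in both, track the longest common increasing run ending there.
The best achievable length is 3; one witness is 4, 8, 14 (A-positions 1,2,4, B-positions 6,8,9).

3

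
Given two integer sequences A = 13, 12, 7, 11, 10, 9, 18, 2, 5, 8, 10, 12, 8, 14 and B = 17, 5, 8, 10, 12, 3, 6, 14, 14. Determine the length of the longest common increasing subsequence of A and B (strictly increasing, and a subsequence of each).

5

For each value that appears in both, track the longest common increasing run ending there.
The best achievable length is 5; one witness is 5, 8, 10, 12, 14 (A-positions 9,10,11,12,14, B-positions 2,3,4,5,8).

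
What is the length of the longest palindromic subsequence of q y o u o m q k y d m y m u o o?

9

One longest palindromic subsequence is oomymymoo (positions 3,5,6,9,11,12,13,15,16); it reads the same forward and backward, and the interval DP gives dp[1][16] = 9.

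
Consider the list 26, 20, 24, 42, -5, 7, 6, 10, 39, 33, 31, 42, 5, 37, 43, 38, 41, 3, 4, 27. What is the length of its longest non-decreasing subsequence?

Let dp[i] be the longest non-decreasing subsequence ending at position i. Then dp = [1, 1, 2, 3, 1, 2, 2, 3, 4, 4, 4, 5, 2, 5, 6, 6, 7, 2, 3, 4].
The maximum is 7; one witness is -5, 7, 10, 33, 37, 38, 41 at positions 5,6,8,10,14,16,17.

7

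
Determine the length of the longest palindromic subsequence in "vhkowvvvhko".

5

Using dp[i][j] = 2 + dp[i+1][j−1] if the ends match, else max(dp[i+1][j], dp[i][j−1]):
dp[1][11] = 5. A witness is ovvvo at positions 4,6,7,8,11.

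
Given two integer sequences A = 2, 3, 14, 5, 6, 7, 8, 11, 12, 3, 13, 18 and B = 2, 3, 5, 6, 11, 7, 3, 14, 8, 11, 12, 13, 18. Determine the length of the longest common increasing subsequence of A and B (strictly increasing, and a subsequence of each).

For each value that appears in both, track the longest common increasing run ending there.
The best achievable length is 10; one witness is 2, 3, 5, 6, 7, 8, 11, 12, 13, 18 (A-positions 1,2,4,5,6,7,8,9,11,12, B-positions 1,2,3,4,6,9,10,11,12,13).

10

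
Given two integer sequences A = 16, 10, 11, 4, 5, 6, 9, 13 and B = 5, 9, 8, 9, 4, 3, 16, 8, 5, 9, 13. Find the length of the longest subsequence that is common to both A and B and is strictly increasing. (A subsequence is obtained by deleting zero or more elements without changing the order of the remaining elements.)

For each value that appears in both, track the longest common increasing run ending there.
The best achievable length is 4; one witness is 4, 5, 9, 13 (A-positions 4,5,7,8, B-positions 5,9,10,11).

4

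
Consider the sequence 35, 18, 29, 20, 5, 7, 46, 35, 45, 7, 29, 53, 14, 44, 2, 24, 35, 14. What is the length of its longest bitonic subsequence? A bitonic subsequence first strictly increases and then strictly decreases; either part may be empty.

Let inc[i] be the LIS ending at i and dec[i] the longest strictly decreasing subsequence starting at i. inc = [1, 1, 2, 2, 1, 2, 3, 3, 4, 2, 3, 5, 3, 4, 1, 4, 5, 3], dec = [5, 3, 4, 3, 2, 2, 5, 4, 4, 2, 3, 4, 2, 3, 1, 2, 2, 1].
max_i inc[i]+dec[i]−1 = 8, with one witness 18, 29, 35, 45, 53, 44, 35, 14.

8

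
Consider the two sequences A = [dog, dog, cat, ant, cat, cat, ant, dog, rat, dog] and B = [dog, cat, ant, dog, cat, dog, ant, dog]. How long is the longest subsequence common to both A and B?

6

Backtracking the LCS table gives one alignment: dog (A2,B1) → cat (A3,B2) → ant (A4,B3) → cat (A5,B5) → ant (A7,B7) → dog (A10,B8).
So the longest common subsequence has length 6.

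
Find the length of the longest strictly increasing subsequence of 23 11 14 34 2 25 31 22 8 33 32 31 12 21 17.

One longest increasing subsequence is 11, 14, 25, 31, 33 (positions 2,3,6,7,10), of length 5; no longer one exists.

5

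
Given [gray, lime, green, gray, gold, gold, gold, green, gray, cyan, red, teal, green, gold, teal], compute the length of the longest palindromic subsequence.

7

Using dp[i][j] = 2 + dp[i+1][j−1] if the ends match, else max(dp[i+1][j], dp[i][j−1]):
dp[1][15] = 7. A witness is green gray gold gold gold gray green at positions 3,4,5,6,7,9,13.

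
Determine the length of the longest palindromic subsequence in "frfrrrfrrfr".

One longest palindromic subsequence is rfrrfrrfr (positions 2,3,4,5,7,8,9,10,11); it reads the same forward and backward, and the interval DP gives dp[1][11] = 9.

9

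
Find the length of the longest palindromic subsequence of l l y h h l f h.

One longest palindromic subsequence is lhhl (positions 2,4,5,6); it reads the same forward and backward, and the interval DP gives dp[1][8] = 4.

4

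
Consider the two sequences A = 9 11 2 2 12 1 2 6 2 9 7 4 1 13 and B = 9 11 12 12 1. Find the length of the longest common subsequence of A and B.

A longest common subsequence is 9, 11, 12, 1 (length 4); the LCS DP confirms no longer common subsequence exists.

4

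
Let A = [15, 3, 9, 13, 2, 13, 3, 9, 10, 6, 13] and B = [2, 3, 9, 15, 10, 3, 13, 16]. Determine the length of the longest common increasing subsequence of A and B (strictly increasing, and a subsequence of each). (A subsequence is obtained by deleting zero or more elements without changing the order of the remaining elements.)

5

For each value that appears in both, track the longest common increasing run ending there.
The best achievable length is 5; one witness is 2, 3, 9, 10, 13 (A-positions 5,7,8,9,11, B-positions 1,2,3,5,7).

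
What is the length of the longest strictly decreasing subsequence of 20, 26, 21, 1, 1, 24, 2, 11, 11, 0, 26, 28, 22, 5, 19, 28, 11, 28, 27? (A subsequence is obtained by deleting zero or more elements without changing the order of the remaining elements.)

Let dp[i] be the longest decreasing subsequence ending at position i. Then dp = [1, 1, 2, 3, 3, 2, 3, 3, 3, 4, 1, 1, 3, 4, 4, 1, 5, 1, 2].
The maximum is 5; one witness is 26, 24, 22, 19, 11 at positions 2,6,13,15,17.

5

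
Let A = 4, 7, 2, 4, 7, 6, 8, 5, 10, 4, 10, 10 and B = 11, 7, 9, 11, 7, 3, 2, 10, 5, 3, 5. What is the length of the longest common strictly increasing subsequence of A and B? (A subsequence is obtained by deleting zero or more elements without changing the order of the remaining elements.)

2

For each value that appears in both, track the longest common increasing run ending there.
The best achievable length is 2; one witness is 7, 10 (A-positions 2,9, B-positions 2,8).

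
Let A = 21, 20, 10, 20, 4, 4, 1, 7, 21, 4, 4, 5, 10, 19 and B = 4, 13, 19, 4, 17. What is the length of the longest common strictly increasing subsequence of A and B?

A longest common strictly increasing subsequence is 4, 19 (length 2); it appears in order in both A and B, and no longer such subsequence exists.

2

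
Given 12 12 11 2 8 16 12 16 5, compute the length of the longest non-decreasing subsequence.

Let dp[i] be the longest non-decreasing subsequence ending at position i. Then dp = [1, 2, 1, 1, 2, 3, 3, 4, 2].
The maximum is 4; one witness is 12, 12, 16, 16 at positions 1,2,6,8.

4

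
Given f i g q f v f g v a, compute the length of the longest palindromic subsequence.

5

One longest palindromic subsequence is gfvfg (positions 3,5,6,7,8); it reads the same forward and backward, and the interval DP gives dp[1][10] = 5.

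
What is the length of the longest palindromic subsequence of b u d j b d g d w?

Using dp[i][j] = 2 + dp[i+1][j−1] if the ends match, else max(dp[i+1][j], dp[i][j−1]):
dp[1][9] = 3. A witness is dgd at positions 6,7,8.

3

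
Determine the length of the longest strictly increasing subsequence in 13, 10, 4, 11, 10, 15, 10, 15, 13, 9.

One longest increasing subsequence is 10, 11, 15 (positions 2,4,6), of length 3; no longer one exists.

3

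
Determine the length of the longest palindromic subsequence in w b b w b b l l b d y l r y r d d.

Using dp[i][j] = 2 + dp[i+1][j−1] if the ends match, else max(dp[i+1][j], dp[i][j−1]):
dp[1][17] = 5. A witness is dryrd at positions 10,13,14,15,17.

5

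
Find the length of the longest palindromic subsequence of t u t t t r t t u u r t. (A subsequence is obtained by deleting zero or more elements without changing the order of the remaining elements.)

One longest palindromic subsequence is tuttrttut (positions 1,2,4,5,6,7,8,10,12); it reads the same forward and backward, and the interval DP gives dp[1][12] = 9.

9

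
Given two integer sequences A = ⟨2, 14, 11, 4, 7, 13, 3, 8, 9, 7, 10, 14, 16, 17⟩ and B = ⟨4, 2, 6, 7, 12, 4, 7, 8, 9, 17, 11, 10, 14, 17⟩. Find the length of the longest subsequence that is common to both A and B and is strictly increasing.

8

For each value that appears in both, track the longest common increasing run ending there.
The best achievable length is 8; one witness is 2, 4, 7, 8, 9, 10, 14, 17 (A-positions 1,4,5,8,9,11,12,14, B-positions 2,6,7,8,9,12,13,14).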